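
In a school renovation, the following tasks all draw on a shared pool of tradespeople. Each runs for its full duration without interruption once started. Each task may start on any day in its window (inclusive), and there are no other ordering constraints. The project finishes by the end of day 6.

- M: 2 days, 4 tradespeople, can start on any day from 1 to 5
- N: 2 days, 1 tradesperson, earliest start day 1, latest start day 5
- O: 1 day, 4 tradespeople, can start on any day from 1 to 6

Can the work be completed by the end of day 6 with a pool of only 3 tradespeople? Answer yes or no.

The minimum achievable peak is 4; 3 < 4, so no feasible schedule stays within the cap.

no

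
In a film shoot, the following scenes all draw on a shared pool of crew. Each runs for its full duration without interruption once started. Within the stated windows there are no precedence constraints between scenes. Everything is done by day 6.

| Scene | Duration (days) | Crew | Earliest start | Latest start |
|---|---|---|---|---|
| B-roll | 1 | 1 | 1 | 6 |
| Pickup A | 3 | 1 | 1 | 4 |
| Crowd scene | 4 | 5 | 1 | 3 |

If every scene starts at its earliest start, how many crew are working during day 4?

5

At early start, day 4 has: Crowd scene.
Demand: 5 = 5.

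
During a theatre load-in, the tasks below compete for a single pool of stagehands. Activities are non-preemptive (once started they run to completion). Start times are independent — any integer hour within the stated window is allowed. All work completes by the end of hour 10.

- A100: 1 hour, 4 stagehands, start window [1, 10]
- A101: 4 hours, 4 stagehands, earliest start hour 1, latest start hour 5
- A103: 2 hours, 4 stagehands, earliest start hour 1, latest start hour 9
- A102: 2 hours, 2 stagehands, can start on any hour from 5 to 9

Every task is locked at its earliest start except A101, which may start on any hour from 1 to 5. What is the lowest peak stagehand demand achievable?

8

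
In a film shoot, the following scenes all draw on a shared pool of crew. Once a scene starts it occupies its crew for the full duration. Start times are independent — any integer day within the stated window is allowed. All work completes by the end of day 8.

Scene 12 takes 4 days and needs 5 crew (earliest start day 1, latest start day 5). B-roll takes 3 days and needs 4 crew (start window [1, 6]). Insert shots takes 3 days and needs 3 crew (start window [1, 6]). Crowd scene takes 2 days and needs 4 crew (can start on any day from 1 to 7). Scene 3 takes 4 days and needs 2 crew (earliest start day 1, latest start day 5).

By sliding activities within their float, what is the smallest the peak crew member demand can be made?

9

Early-start (Scene 12@1, B-roll@1, Insert shots@1, Crowd scene@1, Scene 3@1) gives peak 18: d1:18  d2:18  d3:14  d4:7  d5:0  d6:0  d7:0  d8:0.
Shift Insert shots→4, Crowd scene→5, Scene 3→5.
Schedule Scene 12@1, B-roll@1, Insert shots@4, Crowd scene@5, Scene 3@5: d1:9  d2:9  d3:9  d4:8  d5:9  d6:9  d7:2  d8:2 — peak 9.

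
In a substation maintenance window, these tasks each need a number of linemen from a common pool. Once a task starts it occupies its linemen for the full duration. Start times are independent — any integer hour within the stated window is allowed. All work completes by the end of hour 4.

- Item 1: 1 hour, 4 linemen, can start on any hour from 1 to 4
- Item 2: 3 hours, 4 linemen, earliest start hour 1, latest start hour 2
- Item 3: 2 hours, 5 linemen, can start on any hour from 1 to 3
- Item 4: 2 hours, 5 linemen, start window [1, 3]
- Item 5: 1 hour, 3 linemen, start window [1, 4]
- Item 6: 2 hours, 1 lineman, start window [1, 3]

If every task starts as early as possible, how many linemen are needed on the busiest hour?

22

Early-start schedule: Item 1@1, Item 2@1, Item 3@1, Item 4@1, Item 5@1, Item 6@1.
Load per hour: hour 1: 22, hour 2: 15, hour 3: 4, hour 4: 0.
Peak is 22.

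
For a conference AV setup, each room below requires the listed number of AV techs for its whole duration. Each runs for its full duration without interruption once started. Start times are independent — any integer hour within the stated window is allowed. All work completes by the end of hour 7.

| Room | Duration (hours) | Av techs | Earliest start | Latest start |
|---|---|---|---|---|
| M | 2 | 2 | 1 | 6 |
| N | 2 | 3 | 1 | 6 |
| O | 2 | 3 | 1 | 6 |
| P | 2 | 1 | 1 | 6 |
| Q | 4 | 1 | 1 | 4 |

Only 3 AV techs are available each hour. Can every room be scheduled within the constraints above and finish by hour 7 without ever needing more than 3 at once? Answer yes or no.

no

Total AV tech-hours = 22; over 7 hours the average is 22/7 > 3, so some hour must exceed 3.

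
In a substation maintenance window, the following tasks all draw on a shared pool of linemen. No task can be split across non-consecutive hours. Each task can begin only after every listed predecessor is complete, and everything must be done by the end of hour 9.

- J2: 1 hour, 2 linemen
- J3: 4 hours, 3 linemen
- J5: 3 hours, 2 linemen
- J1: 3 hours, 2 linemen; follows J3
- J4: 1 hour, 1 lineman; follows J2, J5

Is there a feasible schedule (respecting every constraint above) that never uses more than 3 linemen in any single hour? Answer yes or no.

no

The minimum achievable peak is 4; 3 < 4, so no feasible schedule stays within the cap.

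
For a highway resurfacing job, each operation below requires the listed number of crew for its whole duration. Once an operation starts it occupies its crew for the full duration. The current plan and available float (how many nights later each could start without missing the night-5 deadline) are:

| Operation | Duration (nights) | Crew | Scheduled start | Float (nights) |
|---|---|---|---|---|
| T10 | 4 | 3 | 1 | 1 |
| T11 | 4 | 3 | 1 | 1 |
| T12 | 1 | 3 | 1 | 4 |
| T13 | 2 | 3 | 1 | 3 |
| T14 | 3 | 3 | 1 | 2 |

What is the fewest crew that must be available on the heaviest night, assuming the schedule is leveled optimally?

Early-start (T10@1, T11@1, T12@1, T13@1, T14@1) gives peak 15: n1:15  n2:12  n3:9  n4:6  n5:0.
Shift T12→5, T14→3.
Schedule T10@1, T11@1, T12@5, T13@1, T14@3: n1:9  n2:9  n3:9  n4:9  n5:6 — peak 9.
Total crew member-nights = 42 over 5 nights ⇒ peak ≥ ⌈42/5⌉ = 9, so 9 is optimal.

9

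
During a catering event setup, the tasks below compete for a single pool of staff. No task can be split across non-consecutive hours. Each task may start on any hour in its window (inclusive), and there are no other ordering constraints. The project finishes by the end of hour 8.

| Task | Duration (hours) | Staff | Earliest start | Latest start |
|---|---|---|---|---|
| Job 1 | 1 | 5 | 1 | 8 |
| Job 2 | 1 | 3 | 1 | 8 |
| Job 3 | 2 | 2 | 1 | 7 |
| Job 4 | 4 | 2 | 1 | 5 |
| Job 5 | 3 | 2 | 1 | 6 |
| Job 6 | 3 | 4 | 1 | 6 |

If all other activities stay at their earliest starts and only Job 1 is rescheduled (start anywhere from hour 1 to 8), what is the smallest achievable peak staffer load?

13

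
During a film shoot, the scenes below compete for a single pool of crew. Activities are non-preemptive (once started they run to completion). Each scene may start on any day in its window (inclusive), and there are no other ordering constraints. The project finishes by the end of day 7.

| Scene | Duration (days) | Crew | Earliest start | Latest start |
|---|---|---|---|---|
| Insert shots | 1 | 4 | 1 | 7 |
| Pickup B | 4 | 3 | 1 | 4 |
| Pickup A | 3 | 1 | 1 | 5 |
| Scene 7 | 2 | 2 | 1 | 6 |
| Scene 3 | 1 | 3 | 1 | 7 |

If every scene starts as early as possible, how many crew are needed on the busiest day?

Early-start schedule: Insert shots@1, Pickup B@1, Pickup A@1, Scene 7@1, Scene 3@1.
Load per day: day 1: 13, day 2: 6, day 3: 4, day 4: 3, day 5: 0, day 6: 0, day 7: 0.
Peak is 13.

13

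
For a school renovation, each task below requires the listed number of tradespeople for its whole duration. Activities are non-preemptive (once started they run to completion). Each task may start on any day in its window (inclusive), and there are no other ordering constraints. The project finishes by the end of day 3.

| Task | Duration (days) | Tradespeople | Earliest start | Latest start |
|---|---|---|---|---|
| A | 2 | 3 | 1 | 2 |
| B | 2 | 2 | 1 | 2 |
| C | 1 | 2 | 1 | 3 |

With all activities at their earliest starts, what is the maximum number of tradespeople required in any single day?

7

Early-start schedule: A@1, B@1, C@1.
Load per day: day 1: 7, day 2: 5, day 3: 0.
Peak is 7.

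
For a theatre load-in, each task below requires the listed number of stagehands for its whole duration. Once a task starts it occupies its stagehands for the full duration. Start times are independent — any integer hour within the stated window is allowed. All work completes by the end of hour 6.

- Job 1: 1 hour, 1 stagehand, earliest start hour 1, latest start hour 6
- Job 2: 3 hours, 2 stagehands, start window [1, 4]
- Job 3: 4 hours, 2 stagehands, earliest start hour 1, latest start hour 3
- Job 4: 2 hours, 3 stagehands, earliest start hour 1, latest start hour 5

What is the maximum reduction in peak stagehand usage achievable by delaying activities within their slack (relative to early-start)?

Early-start peak: h1:8  h2:7  h3:4  h4:2  h5:0  h6:0 ⇒ 8.
Leveled (Job 1@1, Job 2@2, Job 3@1, Job 4@5): h1:3  h2:4  h3:4  h4:4  h5:3  h6:3 ⇒ 4.
Reduction 8 − 4 = 4.

4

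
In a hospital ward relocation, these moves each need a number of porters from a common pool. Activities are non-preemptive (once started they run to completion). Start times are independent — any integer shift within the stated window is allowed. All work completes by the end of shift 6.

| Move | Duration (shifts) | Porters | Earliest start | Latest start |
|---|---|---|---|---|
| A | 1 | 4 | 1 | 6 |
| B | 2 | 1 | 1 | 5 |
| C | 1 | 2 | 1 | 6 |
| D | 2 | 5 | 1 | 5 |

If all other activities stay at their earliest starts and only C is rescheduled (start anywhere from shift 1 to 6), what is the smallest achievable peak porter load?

10

C@1: s1:12  s2:6  s3:0  s4:0  s5:0  s6:0 → peak 12
C@2: s1:10  s2:8  s3:0  s4:0  s5:0  s6:0 → peak 10
C@3: s1:10  s2:6  s3:2  s4:0  s5:0  s6:0 → peak 10
C@4: s1:10  s2:6  s3:0  s4:2  s5:0  s6:0 → peak 10
C@5: s1:10  s2:6  s3:0  s4:0  s5:2  s6:0 → peak 10
C@6: s1:10  s2:6  s3:0  s4:0  s5:0  s6:2 → peak 10
Best is C@2, peak 10.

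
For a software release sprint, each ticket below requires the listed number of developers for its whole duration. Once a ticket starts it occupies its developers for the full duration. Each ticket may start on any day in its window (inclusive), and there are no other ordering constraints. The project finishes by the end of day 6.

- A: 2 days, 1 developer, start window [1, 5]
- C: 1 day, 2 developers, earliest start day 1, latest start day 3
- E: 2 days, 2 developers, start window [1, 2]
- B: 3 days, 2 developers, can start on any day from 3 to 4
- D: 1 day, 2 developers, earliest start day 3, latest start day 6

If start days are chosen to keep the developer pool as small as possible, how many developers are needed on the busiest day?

Early-start (A@1, C@1, E@1, B@3, D@3) gives peak 5: d1:5  d2:3  d3:4  d4:2  d5:2  d6:0.
Shift E→2, D→4.
Schedule A@1, C@1, E@2, B@3, D@4: d1:3  d2:3  d3:4  d4:4  d5:2  d6:0 — peak 4.

4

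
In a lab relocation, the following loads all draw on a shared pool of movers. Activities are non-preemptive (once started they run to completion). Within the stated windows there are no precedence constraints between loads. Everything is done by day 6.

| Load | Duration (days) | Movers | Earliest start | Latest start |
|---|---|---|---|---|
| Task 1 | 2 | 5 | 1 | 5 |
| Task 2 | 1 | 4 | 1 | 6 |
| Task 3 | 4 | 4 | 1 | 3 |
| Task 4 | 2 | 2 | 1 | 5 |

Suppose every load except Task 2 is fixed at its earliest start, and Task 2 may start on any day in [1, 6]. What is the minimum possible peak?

11

Task 2@1: d1:15  d2:11  d3:4  d4:4  d5:0  d6:0 → peak 15
Task 2@2: d1:11  d2:15  d3:4  d4:4  d5:0  d6:0 → peak 15
Task 2@3: d1:11  d2:11  d3:8  d4:4  d5:0  d6:0 → peak 11
Task 2@4: d1:11  d2:11  d3:4  d4:8  d5:0  d6:0 → peak 11
Task 2@5: d1:11  d2:11  d3:4  d4:4  d5:4  d6:0 → peak 11
Task 2@6: d1:11  d2:11  d3:4  d4:4  d5:0  d6:4 → peak 11
Best is Task 2@3, peak 11.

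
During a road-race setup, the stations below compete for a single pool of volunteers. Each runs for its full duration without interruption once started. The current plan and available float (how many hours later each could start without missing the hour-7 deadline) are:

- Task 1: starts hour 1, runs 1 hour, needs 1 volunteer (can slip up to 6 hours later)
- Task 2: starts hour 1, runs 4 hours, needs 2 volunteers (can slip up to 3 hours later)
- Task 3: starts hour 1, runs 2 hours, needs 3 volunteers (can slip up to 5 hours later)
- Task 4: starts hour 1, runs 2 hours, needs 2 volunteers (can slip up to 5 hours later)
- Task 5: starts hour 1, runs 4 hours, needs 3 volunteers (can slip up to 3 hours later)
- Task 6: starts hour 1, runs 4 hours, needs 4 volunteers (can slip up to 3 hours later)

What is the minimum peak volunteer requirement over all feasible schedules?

Early-start (Task 1@1, Task 2@1, Task 3@1, Task 4@1, Task 5@1, Task 6@1) gives peak 15: h1:15  h2:14  h3:9  h4:9  h5:0  h6:0  h7:0.
Shift Task 5→3, Task 6→3.
Schedule Task 1@1, Task 2@1, Task 3@1, Task 4@1, Task 5@3, Task 6@3: h1:8  h2:7  h3:9  h4:9  h5:7  h6:7  h7:0 — peak 9.

9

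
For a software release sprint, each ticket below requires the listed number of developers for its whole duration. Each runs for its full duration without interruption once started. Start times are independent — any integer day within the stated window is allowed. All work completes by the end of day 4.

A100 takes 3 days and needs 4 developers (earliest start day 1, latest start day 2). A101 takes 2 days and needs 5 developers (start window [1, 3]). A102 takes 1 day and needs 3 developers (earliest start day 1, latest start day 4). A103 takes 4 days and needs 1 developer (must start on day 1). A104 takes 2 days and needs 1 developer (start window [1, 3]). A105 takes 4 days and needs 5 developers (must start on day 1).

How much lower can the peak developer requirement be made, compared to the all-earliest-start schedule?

Early-start peak: d1:19  d2:16  d3:10  d4:6 ⇒ 19.
Leveled (A100@1, A101@1, A102@3, A103@1, A104@3, A105@1): d1:15  d2:15  d3:14  d4:7 ⇒ 15.
Reduction 19 − 15 = 4.

4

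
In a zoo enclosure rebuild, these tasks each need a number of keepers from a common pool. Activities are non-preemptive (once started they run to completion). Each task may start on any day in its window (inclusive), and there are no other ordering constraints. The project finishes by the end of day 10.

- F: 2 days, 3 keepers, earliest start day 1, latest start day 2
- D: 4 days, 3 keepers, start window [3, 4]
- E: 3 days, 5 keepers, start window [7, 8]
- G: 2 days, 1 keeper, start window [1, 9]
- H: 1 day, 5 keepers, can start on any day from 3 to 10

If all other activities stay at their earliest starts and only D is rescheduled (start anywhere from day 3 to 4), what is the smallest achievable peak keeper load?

D@3: d1:4  d2:4  d3:8  d4:3  d5:3  d6:3  d7:5  d8:5  d9:5  d10:0 → peak 8
D@4: d1:4  d2:4  d3:5  d4:3  d5:3  d6:3  d7:8  d8:5  d9:5  d10:0 → peak 8
Best is D@3, peak 8.

8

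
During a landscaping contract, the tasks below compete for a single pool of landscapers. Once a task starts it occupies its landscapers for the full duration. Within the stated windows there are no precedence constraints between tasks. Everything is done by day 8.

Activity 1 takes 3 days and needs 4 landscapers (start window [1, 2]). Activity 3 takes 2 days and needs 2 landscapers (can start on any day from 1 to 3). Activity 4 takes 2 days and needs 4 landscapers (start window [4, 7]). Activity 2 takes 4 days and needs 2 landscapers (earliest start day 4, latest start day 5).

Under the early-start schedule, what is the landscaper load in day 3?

4

At early start, day 3 has: Activity 1.
Demand: 4 = 4.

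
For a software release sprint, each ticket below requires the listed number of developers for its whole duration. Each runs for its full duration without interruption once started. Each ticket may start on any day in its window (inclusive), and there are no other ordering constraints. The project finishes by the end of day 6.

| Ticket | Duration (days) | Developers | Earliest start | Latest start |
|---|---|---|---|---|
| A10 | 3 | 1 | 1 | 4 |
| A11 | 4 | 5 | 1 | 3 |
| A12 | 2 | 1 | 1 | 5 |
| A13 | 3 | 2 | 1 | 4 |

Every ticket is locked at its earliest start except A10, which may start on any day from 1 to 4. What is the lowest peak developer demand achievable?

8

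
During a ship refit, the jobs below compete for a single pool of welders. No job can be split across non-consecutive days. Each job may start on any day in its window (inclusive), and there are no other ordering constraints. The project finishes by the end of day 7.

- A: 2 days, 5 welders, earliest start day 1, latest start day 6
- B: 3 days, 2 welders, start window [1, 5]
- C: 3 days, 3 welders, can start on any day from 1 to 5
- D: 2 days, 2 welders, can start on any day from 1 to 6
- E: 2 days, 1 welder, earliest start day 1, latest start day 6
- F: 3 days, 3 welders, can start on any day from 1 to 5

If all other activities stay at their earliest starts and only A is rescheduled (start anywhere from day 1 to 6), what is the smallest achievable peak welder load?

11

A@1: d1:16  d2:16  d3:8  d4:0  d5:0  d6:0  d7:0 → peak 16
A@2: d1:11  d2:16  d3:13  d4:0  d5:0  d6:0  d7:0 → peak 16
A@3: d1:11  d2:11  d3:13  d4:5  d5:0  d6:0  d7:0 → peak 13
A@4: d1:11  d2:11  d3:8  d4:5  d5:5  d6:0  d7:0 → peak 11
A@5: d1:11  d2:11  d3:8  d4:0  d5:5  d6:5  d7:0 → peak 11
A@6: d1:11  d2:11  d3:8  d4:0  d5:0  d6:5  d7:5 → peak 11
Best is A@4, peak 11.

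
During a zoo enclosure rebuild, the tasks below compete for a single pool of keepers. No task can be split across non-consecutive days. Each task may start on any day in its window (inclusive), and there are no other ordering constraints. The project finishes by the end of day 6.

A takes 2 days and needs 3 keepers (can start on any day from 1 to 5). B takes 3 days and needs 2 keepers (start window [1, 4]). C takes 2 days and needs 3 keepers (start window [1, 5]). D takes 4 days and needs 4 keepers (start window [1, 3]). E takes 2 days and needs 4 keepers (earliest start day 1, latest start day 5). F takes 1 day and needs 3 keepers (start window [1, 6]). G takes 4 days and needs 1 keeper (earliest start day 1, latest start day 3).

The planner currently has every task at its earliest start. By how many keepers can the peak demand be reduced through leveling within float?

Early-start peak: d1:20  d2:17  d3:7  d4:5  d5:0  d6:0 ⇒ 20.
Leveled (A@1, B@1, C@1, D@3, E@4, F@6, G@1): d1:9  d2:9  d3:7  d4:9  d5:8  d6:7 ⇒ 9.
Reduction 20 − 9 = 11.

11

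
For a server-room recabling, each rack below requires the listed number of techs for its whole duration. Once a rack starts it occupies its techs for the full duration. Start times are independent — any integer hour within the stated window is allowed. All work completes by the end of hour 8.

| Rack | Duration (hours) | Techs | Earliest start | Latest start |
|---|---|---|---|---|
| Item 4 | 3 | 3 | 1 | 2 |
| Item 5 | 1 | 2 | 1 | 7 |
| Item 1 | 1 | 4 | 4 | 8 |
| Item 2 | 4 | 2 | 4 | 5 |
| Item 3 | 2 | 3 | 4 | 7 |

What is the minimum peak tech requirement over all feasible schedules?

Early-start (Item 4@1, Item 5@1, Item 1@4, Item 2@4, Item 3@4) gives peak 9: h1:5  h2:3  h3:3  h4:9  h5:5  h6:2  h7:2  h8:0.
Shift Item 2→5, Item 3→5.
Schedule Item 4@1, Item 5@1, Item 1@4, Item 2@5, Item 3@5: h1:5  h2:3  h3:3  h4:4  h5:5  h6:5  h7:2  h8:2 — peak 5.

5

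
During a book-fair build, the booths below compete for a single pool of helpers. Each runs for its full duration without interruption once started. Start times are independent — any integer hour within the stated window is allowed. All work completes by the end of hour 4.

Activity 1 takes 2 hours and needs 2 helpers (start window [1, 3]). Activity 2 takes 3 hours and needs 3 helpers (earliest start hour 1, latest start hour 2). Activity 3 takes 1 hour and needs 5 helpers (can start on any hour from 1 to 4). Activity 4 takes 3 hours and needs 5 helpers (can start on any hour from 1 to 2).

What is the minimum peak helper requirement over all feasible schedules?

10

Early-start (Activity 1@1, Activity 2@1, Activity 3@1, Activity 4@1) gives peak 15: h1:15  h2:10  h3:8  h4:0.
Shift Activity 4→2.
Schedule Activity 1@1, Activity 2@1, Activity 3@1, Activity 4@2: h1:10  h2:10  h3:8  h4:5 — peak 10.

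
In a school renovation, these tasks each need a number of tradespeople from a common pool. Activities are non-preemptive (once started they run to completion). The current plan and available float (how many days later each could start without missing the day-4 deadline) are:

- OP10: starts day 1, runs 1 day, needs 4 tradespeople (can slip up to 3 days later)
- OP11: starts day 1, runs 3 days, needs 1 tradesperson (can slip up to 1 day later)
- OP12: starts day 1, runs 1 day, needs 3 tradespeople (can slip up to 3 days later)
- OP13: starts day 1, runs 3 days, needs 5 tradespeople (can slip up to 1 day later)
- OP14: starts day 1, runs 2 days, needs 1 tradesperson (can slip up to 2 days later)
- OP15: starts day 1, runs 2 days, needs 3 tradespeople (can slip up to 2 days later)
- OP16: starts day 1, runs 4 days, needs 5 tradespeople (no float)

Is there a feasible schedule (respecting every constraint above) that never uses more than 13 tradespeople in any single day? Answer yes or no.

no

Total tradesperson-days = 53; over 4 days the average is 53/4 > 13, so some day must exceed 13.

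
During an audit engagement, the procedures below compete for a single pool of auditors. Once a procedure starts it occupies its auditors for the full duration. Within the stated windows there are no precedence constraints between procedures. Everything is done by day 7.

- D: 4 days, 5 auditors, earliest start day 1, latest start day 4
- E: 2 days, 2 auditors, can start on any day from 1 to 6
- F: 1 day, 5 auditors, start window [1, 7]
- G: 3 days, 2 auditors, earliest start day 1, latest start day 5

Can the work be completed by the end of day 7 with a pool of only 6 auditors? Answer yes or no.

The minimum achievable peak is 7; 6 < 7, so no feasible schedule stays within the cap.

no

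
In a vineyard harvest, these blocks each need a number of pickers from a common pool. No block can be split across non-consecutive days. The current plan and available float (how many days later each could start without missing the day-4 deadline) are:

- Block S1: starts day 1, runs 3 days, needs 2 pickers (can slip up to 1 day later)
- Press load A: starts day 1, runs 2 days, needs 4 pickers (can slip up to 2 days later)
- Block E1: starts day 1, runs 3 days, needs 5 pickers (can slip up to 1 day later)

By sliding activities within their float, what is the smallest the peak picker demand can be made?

Schedule Block S1@1, Press load A@1, Block E1@1: d1:11  d2:11  d3:7  d4:0 — peak 11.
No arrangement of the 12 feasible schedules does better.

11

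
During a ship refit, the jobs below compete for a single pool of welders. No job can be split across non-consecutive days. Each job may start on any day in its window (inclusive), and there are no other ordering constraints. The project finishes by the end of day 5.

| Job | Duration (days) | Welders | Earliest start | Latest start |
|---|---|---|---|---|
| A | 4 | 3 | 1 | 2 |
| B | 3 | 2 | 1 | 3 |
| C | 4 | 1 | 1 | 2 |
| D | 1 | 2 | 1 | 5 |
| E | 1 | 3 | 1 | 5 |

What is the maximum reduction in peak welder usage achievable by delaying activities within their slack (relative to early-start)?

Early-start peak: d1:11  d2:6  d3:6  d4:4  d5:0 ⇒ 11.
Leveled (A@1, B@1, C@1, D@4, E@5): d1:6  d2:6  d3:6  d4:6  d5:3 ⇒ 6.
Reduction 11 − 6 = 5.

5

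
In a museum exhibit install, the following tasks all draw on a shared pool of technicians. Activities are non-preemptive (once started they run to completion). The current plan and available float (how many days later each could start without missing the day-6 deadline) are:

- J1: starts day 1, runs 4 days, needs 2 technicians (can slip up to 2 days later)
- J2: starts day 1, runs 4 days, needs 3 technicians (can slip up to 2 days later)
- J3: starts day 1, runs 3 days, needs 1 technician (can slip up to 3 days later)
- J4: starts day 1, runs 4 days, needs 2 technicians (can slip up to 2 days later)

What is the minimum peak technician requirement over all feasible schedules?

8

Schedule J1@1, J2@1, J3@1, J4@1: d1:8  d2:8  d3:8  d4:7  d5:0  d6:0 — peak 8.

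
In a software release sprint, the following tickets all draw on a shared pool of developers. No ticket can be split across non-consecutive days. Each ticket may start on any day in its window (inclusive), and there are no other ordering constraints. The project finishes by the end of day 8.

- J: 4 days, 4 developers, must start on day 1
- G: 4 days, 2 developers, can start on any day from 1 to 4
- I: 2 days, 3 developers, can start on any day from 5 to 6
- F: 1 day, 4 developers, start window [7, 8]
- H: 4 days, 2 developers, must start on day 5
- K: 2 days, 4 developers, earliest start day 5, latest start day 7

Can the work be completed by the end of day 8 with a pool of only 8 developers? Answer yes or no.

The minimum achievable peak is 9; 8 < 9, so no feasible schedule stays within the cap.

no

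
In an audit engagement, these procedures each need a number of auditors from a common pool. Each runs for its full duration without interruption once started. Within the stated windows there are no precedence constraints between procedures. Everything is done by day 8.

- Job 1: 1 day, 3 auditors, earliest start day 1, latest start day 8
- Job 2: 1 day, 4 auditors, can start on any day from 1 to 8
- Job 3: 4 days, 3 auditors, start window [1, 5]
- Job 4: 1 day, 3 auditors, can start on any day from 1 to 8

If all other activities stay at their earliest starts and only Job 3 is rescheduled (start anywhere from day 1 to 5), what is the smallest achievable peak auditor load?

Job 3@1: d1:13  d2:3  d3:3  d4:3  d5:0  d6:0  d7:0  d8:0 → peak 13
Job 3@2: d1:10  d2:3  d3:3  d4:3  d5:3  d6:0  d7:0  d8:0 → peak 10
Job 3@3: d1:10  d2:0  d3:3  d4:3  d5:3  d6:3  d7:0  d8:0 → peak 10
Job 3@4: d1:10  d2:0  d3:0  d4:3  d5:3  d6:3  d7:3  d8:0 → peak 10
Job 3@5: d1:10  d2:0  d3:0  d4:0  d5:3  d6:3  d7:3  d8:3 → peak 10
Best is Job 3@2, peak 10.

10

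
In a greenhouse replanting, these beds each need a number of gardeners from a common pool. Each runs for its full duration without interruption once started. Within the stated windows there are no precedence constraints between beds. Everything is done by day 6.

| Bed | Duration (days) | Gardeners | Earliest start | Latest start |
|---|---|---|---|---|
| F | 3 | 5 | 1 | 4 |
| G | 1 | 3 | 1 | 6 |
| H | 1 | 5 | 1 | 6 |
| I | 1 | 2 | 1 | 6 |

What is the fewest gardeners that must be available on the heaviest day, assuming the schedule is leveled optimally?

Early-start (F@1, G@1, H@1, I@1) gives peak 15: d1:15  d2:5  d3:5  d4:0  d5:0  d6:0.
Shift G→4, H→5, I→4.
Schedule F@1, G@4, H@5, I@4: d1:5  d2:5  d3:5  d4:5  d5:5  d6:0 — peak 5.
Total gardener-days = 25 over 6 days ⇒ peak ≥ ⌈25/6⌉ = 5, so 5 is optimal.

5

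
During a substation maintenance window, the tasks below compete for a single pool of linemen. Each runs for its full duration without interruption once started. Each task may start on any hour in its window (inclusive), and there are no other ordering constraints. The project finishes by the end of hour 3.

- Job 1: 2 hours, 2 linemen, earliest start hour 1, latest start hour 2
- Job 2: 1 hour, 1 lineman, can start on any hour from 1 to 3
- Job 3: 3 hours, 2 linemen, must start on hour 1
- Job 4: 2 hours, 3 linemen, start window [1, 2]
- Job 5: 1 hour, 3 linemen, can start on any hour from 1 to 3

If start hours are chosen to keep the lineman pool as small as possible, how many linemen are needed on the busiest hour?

Early-start (Job 1@1, Job 2@1, Job 3@1, Job 4@1, Job 5@1) gives peak 11: h1:11  h2:7  h3:2.
Shift Job 2→3, Job 5→3.
Schedule Job 1@1, Job 2@3, Job 3@1, Job 4@1, Job 5@3: h1:7  h2:7  h3:6 — peak 7.
Total lineman-hours = 20 over 3 hours ⇒ peak ≥ ⌈20/3⌉ = 7, so 7 is optimal.

7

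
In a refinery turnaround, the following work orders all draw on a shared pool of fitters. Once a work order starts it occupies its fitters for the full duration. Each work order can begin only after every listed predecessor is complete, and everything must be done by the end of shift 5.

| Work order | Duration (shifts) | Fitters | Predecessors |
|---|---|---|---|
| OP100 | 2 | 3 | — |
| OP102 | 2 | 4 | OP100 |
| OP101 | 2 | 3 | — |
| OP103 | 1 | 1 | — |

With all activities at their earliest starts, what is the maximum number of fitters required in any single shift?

7

Early-start schedule: OP100@1, OP102@3, OP101@1, OP103@1.
Load per shift: shift 1: 7, shift 2: 6, shift 3: 4, shift 4: 4, shift 5: 0.
Peak is 7.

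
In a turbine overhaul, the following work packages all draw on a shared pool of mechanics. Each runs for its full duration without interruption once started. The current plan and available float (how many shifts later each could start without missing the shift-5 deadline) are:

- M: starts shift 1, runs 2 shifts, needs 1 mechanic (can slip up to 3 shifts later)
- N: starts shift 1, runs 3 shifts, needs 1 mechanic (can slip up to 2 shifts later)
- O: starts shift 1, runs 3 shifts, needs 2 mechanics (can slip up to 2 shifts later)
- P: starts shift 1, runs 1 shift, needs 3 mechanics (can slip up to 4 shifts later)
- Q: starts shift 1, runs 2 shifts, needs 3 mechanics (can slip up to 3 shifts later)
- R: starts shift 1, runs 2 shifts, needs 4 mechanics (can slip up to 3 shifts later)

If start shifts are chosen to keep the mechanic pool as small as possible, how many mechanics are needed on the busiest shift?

Early-start (M@1, N@1, O@1, P@1, Q@1, R@1) gives peak 14: s1:14  s2:11  s3:3  s4:0  s5:0.
Shift O→3, Q→2, R→4.
Schedule M@1, N@1, O@3, P@1, Q@2, R@4: s1:5  s2:5  s3:6  s4:6  s5:6 — peak 6.
Total mechanic-shifts = 28 over 5 shifts ⇒ peak ≥ ⌈28/5⌉ = 6, so 6 is optimal.

6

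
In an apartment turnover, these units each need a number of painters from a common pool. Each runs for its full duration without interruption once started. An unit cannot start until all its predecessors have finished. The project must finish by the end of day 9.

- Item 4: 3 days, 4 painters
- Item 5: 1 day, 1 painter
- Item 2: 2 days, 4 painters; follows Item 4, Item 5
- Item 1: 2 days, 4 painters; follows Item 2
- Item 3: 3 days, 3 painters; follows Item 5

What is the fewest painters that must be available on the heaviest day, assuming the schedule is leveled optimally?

Schedule Item 4@1, Item 5@1, Item 2@4, Item 1@6, Item 3@2: d1:5  d2:7  d3:7  d4:7  d5:4  d6:4  d7:4  d8:0  d9:0 — peak 7.

7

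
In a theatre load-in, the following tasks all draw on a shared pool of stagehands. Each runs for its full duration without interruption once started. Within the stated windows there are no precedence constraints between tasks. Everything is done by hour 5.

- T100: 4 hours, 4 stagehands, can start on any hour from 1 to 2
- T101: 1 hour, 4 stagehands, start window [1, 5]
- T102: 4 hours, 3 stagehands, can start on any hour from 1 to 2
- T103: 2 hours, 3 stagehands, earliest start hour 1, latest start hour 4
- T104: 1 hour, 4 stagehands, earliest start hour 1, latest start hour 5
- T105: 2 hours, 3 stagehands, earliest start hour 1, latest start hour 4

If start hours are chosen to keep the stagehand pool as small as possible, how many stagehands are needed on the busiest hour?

10

Early-start (T100@1, T101@1, T102@1, T103@1, T104@1, T105@1) gives peak 21: h1:21  h2:13  h3:7  h4:7  h5:0.
Shift T102→2, T103→2, T104→5, T105→4.
Schedule T100@1, T101@1, T102@2, T103@2, T104@5, T105@4: h1:8  h2:10  h3:10  h4:10  h5:10 — peak 10.
Total stagehand-hours = 48 over 5 hours ⇒ peak ≥ ⌈48/5⌉ = 10, so 10 is optimal.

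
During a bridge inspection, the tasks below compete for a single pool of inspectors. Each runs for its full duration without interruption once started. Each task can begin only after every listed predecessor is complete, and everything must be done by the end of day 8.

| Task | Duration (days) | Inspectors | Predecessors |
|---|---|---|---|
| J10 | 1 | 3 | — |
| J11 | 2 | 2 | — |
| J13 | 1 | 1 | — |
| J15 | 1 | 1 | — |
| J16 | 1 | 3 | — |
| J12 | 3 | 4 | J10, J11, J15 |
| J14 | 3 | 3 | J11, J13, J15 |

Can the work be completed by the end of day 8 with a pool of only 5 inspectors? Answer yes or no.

no

The minimum achievable peak is 6; 5 < 6, so no feasible schedule stays within the cap.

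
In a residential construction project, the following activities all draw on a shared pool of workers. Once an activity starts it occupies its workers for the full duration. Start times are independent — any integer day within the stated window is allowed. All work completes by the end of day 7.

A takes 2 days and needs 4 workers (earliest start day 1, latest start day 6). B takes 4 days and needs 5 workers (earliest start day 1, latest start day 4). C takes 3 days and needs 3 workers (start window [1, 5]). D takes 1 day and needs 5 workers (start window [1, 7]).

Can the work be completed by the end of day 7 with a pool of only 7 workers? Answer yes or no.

The minimum achievable peak is 8; 7 < 8, so no feasible schedule stays within the cap.

no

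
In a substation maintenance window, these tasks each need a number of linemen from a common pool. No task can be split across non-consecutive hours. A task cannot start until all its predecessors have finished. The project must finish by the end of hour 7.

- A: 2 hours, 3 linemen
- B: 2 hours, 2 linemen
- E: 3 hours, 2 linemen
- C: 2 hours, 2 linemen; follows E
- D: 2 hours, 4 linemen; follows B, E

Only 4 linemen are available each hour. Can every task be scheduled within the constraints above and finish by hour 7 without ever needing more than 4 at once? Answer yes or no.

The minimum achievable peak is 5; 4 < 5, so no feasible schedule stays within the cap.

no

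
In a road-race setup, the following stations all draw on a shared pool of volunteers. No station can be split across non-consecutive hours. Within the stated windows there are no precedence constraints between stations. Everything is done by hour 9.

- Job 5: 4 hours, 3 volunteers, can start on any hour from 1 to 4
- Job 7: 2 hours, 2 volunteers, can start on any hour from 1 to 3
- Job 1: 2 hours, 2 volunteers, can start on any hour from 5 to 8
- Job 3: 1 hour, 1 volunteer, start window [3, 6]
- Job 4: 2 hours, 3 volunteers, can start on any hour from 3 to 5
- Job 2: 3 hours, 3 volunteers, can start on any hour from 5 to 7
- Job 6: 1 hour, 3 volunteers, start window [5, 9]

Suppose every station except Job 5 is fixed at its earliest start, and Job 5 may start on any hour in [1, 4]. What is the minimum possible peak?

8

Job 5@1: h1:5  h2:5  h3:7  h4:6  h5:8  h6:5  h7:3  h8:0  h9:0 → peak 8
Job 5@2: h1:2  h2:5  h3:7  h4:6  h5:11  h6:5  h7:3  h8:0  h9:0 → peak 11
Job 5@3: h1:2  h2:2  h3:7  h4:6  h5:11  h6:8  h7:3  h8:0  h9:0 → peak 11
Job 5@4: h1:2  h2:2  h3:4  h4:6  h5:11  h6:8  h7:6  h8:0  h9:0 → peak 11
Best is Job 5@1, peak 8.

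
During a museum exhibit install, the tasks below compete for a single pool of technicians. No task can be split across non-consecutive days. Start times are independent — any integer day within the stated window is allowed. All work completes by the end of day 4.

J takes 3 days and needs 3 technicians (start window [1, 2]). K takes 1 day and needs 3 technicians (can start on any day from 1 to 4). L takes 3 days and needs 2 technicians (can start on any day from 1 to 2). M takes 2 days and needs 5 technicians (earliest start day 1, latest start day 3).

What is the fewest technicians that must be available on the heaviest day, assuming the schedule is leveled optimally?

Early-start (J@1, K@1, L@1, M@1) gives peak 13: d1:13  d2:10  d3:5  d4:0.
Shift M→2.
Schedule J@1, K@1, L@1, M@2: d1:8  d2:10  d3:10  d4:0 — peak 10.

10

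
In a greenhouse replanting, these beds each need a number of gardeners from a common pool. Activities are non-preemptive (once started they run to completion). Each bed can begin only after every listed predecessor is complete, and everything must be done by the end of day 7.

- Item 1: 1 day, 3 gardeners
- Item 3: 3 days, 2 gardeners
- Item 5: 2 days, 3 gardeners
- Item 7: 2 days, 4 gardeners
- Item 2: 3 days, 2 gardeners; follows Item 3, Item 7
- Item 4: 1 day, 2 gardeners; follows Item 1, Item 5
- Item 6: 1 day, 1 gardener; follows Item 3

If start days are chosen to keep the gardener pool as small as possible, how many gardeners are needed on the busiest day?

6

Early-start (Item 1@1, Item 3@1, Item 5@1, Item 7@1, Item 2@4, Item 4@3, Item 6@4) gives peak 12: d1:12  d2:9  d3:4  d4:3  d5:2  d6:2  d7:0.
Shift Item 5→4, Item 7→2, Item 4→6.
Schedule Item 1@1, Item 3@1, Item 5@4, Item 7@2, Item 2@4, Item 4@6, Item 6@4: d1:5  d2:6  d3:6  d4:6  d5:5  d6:4  d7:0 — peak 6.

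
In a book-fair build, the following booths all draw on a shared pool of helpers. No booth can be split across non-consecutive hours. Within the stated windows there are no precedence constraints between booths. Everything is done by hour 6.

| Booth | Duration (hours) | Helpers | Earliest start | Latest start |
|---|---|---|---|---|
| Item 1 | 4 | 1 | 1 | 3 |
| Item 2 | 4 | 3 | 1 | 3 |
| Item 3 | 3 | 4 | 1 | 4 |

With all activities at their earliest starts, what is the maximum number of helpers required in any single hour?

8

Early-start schedule: Item 1@1, Item 2@1, Item 3@1.
Load per hour: hour 1: 8, hour 2: 8, hour 3: 8, hour 4: 4, hour 5: 0, hour 6: 0.
Peak is 8.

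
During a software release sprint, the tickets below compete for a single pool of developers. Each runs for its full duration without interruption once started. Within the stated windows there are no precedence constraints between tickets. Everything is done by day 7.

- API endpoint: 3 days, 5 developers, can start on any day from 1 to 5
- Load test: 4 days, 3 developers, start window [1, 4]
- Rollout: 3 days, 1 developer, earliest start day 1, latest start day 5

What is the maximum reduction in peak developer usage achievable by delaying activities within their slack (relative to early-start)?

Early-start peak: d1:9  d2:9  d3:9  d4:3  d5:0  d6:0  d7:0 ⇒ 9.
Leveled (API endpoint@1, Load test@4, Rollout@4): d1:5  d2:5  d3:5  d4:4  d5:4  d6:4  d7:3 ⇒ 5.
Reduction 9 − 5 = 4.

4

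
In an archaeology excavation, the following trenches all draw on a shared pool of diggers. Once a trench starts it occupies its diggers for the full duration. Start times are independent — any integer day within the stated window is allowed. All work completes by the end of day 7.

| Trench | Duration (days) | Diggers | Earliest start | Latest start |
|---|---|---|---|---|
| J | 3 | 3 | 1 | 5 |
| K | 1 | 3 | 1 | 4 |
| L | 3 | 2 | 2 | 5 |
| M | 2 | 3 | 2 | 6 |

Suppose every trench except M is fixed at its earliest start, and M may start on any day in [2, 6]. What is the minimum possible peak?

6

M@2: d1:6  d2:8  d3:8  d4:2  d5:0  d6:0  d7:0 → peak 8
M@3: d1:6  d2:5  d3:8  d4:5  d5:0  d6:0  d7:0 → peak 8
M@4: d1:6  d2:5  d3:5  d4:5  d5:3  d6:0  d7:0 → peak 6
M@5: d1:6  d2:5  d3:5  d4:2  d5:3  d6:3  d7:0 → peak 6
M@6: d1:6  d2:5  d3:5  d4:2  d5:0  d6:3  d7:3 → peak 6
Best is M@4, peak 6.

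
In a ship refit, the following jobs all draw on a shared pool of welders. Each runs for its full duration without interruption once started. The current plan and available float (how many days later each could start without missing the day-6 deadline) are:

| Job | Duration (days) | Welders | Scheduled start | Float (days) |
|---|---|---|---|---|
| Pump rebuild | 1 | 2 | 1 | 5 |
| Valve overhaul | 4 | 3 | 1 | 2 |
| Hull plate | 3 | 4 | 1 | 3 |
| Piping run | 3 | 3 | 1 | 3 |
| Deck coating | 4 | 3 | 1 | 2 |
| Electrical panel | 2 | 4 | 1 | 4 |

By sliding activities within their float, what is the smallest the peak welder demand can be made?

Early-start (Pump rebuild@1, Valve overhaul@1, Hull plate@1, Piping run@1, Deck coating@1, Electrical panel@1) gives peak 19: d1:19  d2:17  d3:13  d4:6  d5:0  d6:0.
Shift Piping run→4, Deck coating→2, Electrical panel→5.
Schedule Pump rebuild@1, Valve overhaul@1, Hull plate@1, Piping run@4, Deck coating@2, Electrical panel@5: d1:9  d2:10  d3:10  d4:9  d5:10  d6:7 — peak 10.
Total welder-days = 55 over 6 days ⇒ peak ≥ ⌈55/6⌉ = 10, so 10 is optimal.

10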